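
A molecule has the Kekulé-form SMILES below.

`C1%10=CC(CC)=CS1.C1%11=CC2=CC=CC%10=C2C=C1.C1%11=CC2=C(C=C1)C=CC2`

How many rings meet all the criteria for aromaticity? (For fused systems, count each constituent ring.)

4

The SMILES encodes a five-membered ring of four carbons and one sulfur, with two C=C double bonds; two fused six-membered carbon rings, each with three alternating C=C double bonds; a six-membered carbon ring with three alternating C=C double bonds, fused to a five-membered carbon ring containing one C=C double bond and one sp³ carbon.
The 5-membered ring with one sulfur has a continuous p-orbital overlap around the ring; 2 ring double bonds (4 π electrons) plus a heteroatom lone pair (2) give 6 π electrons. That satisfies 4n+2 with n=1, so it is aromatic (thiophene).
The fused 6/6-membered bicyclic is a single π system with 10 sp² atoms and 10 π electrons from ring double bonds. 10 = 4(2)+2, so the system is aromatic and both rings count as aromatic (naphthalene).
The 6-membered ring is planar and fully conjugated; 3 ring double bonds give 6 π electrons. Since 6 = 4n+2 (n=1), it is aromatic (benzene ring).
The 5-membered ring has one sp³ carbon, so it is not fully conjugated — not aromatic (cyclopentene ring).
4 of the 5 rings are aromatic. Total: 4.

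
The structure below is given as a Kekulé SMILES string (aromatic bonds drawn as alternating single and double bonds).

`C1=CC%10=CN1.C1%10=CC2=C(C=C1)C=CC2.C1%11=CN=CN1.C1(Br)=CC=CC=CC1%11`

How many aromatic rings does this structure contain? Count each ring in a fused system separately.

The SMILES encodes a five-membered ring of four carbons and one nitrogen bearing a hydrogen, with two C=C double bonds; a six-membered carbon ring with three alternating C=C double bonds, fused to a five-membered carbon ring containing one C=C double bond and one sp³ carbon; a five-membered ring with nitrogens at positions 1 and 3 (one bearing H, one in a C=N bond) and two double bonds; a seven-membered carbon ring with three C=C double bonds and one sp³ carbon.
The 5-membered ring with one N–H is planar and fully conjugated; 2 ring double bonds (4 π electrons) plus a heteroatom lone pair (2) give 6 π electrons. 6 = 4(1)+2, so it is aromatic (pyrrole).
The 6-membered ring is planar and fully conjugated; 3 ring double bonds give 6 π electrons. 6 = 4(1)+2, so it is aromatic (benzene ring).
The 5-membered ring has one sp³ carbon, so it is not fully conjugated — not aromatic (cyclopentene ring).
The 5-membered ring with two nitrogens (one N–H, one =N–) has a continuous p-orbital overlap around the ring; 2 ring double bonds (4 π electrons) plus a heteroatom lone pair (2) give 6 π electrons. 6 = 4(1)+2, so it is aromatic (imidazole).
The 7-membered ring has one sp³ carbon, so it is not fully conjugated — not aromatic (cycloheptatriene).
3 of the 5 rings are aromatic. Total: 3.

3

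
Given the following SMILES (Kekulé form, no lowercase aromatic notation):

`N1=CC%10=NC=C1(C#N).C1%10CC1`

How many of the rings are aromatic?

1

The SMILES encodes a six-membered ring with nitrogens at positions 1 and 4 and three alternating double bonds; a three-membered saturated carbon ring.
The 6-membered ring with two nitrogens (1,4) is planar and fully conjugated; 3 ring double bonds give 6 π electrons. That satisfies 4n+2 with n=1, so it is aromatic (pyrazine).
The 3-membered ring has only sp³ atoms, so it is not fully conjugated — not aromatic (cyclopropane).
1 of the 2 rings is aromatic. Total: 1.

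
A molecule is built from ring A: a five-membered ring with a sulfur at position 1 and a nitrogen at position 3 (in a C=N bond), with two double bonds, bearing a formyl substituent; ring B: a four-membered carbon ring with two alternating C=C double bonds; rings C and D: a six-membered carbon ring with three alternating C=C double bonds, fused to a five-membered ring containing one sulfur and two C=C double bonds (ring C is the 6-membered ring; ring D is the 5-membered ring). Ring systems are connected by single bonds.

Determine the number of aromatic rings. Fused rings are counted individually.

Ring A is fully conjugated (every ring atom contributes a p orbital); 2 ring double bonds (4 π electrons) plus a heteroatom lone pair (2) give 6 π electrons. Since 6 = 4n+2 (n=1), ring A is aromatic (thiazole).
Ring B has only sp² ring atoms; a planar conformation would have a fully conjugated π system of 4 electrons. But 4 = 4(1), which is 4n not 4n+2, so ring B is not aromatic (cyclobutadiene) — cyclobutadiene is antiaromatic and distorts to a rectangle.
Rings C and D form a fused bicyclic system (with one sulfur) with 9 sp² atoms and 10 π electrons from ring double bonds plus a heteroatom lone pair. 10 = 4(2)+2, so the system is aromatic and both rings count as aromatic (benzothiophene).
Aromatic: A, C, D. Total: 3.

3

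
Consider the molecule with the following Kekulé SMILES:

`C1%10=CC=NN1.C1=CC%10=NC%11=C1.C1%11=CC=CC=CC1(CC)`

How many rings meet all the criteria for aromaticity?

The SMILES encodes a five-membered ring with two adjacent nitrogens (one bearing H, one in a double bond) and two double bonds; a six-membered ring of five carbons and one nitrogen with three alternating double bonds; a seven-membered carbon ring with three C=C double bonds and one sp³ carbon.
The 5-membered ring with two adjacent nitrogens (one N–H, one =N–) is planar and fully conjugated; 2 ring double bonds (4 π electrons) plus a heteroatom lone pair (2) give 6 π electrons. 6 = 4(1)+2, so it is aromatic (pyrazole).
The 6-membered ring with one nitrogen has a continuous p-orbital overlap around the ring; 3 ring double bonds give 6 π electrons. Since 6 = 4n+2 (n=1), it is aromatic (pyridine).
The 7-membered ring has one sp³ carbon, so it is not fully conjugated — not aromatic (cycloheptatriene).
2 of the 3 rings are aromatic. Total: 2.

2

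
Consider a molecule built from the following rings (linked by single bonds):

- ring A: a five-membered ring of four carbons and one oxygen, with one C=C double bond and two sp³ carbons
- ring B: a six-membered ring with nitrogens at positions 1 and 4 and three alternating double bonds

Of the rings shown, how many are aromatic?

1

Ring A has two sp³ carbons, so it is not fully conjugated — not aromatic (2,3-dihydrofuran).
Ring B is planar and fully conjugated; 3 ring double bonds give 6 π electrons. 6 = 4(1)+2, so ring B is aromatic (pyrazine).
Aromatic: B. Total: 1.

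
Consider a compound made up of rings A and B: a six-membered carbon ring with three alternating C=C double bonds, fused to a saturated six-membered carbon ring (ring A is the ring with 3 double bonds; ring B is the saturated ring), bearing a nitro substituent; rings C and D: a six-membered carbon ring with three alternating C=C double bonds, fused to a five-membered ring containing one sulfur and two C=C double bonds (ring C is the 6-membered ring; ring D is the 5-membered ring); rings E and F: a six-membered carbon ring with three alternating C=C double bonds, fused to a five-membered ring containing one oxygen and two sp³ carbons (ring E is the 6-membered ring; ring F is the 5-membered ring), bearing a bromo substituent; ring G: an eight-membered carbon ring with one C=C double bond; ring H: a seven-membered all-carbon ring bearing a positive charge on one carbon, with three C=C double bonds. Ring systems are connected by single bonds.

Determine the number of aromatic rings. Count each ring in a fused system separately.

5

Ring A has a continuous p-orbital overlap around the ring; 3 ring double bonds give 6 π electrons. 6 = 4(1)+2, so ring A is aromatic (benzene ring).
Ring B has four sp³ carbons, so it is not fully conjugated — not aromatic (cyclohexane ring).
Rings C and D form a fused bicyclic system (with one sulfur) with 9 sp² atoms and 10 π electrons from ring double bonds plus a heteroatom lone pair. 10 = 4(2)+2, so the system is aromatic and both rings count as aromatic (benzothiophene).
Ring E is fully conjugated (every ring atom contributes a p orbital); 3 ring double bonds give 6 π electrons. Since 6 = 4n+2 (n=1), ring E is aromatic (benzene ring).
Ring F has two sp³ carbons, so it is not fully conjugated — not aromatic (oxolane ring).
Ring G has six sp³ carbons, so it is not fully conjugated — not aromatic (cyclooctene).
Ring H has a continuous p-orbital overlap around the ring; 3 ring double bonds (6 π electrons) plus the carbocation's empty p orbital (0, but keeps the ring conjugated) give 6 π electrons. That satisfies 4n+2 with n=1, so ring H is aromatic (tropylium cation).
Aromatic: A, C, D, E, H. Total: 5.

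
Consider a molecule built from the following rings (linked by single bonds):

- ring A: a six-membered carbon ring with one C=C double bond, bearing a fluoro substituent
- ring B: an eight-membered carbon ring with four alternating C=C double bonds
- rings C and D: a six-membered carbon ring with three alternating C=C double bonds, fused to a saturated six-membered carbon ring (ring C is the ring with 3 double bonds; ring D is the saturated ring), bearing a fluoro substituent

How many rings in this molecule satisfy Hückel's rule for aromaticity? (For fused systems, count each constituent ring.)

1

Ring A has four sp³ carbons, so it is not fully conjugated — not aromatic (cyclohexene).
Ring B has only sp² ring atoms; a planar conformation would have a fully conjugated π system of 8 electrons. But 8 = 4(2), which is 4n not 4n+2, so ring B is not aromatic (cyclooctatetraene) — cyclooctatetraene distorts into a non-planar tub to avoid antiaromaticity.
Ring C is planar and fully conjugated; 3 ring double bonds give 6 π electrons. 6 = 4(1)+2, so ring C is aromatic (benzene ring).
Ring D has four sp³ carbons, so it is not fully conjugated — not aromatic (cyclohexane ring).
Aromatic: C. Total: 1.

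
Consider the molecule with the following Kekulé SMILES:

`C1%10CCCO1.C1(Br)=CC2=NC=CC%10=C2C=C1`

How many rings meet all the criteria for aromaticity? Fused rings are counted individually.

The SMILES encodes a five-membered saturated ring of four carbons and one oxygen; two fused six-membered rings, each with three alternating double bonds; one ring is all carbon and the other has one ring nitrogen.
The 5-membered ring with one oxygen has only sp³ atoms, so it is not fully conjugated — not aromatic (tetrahydrofuran).
The fused 6/6-membered bicyclic (with one nitrogen) is a single π system with 10 sp² atoms and 10 π electrons from ring double bonds. 10 = 4(2)+2, so the system is aromatic and both rings count as aromatic (quinoline).
2 of the 3 rings are aromatic. Total: 2.

2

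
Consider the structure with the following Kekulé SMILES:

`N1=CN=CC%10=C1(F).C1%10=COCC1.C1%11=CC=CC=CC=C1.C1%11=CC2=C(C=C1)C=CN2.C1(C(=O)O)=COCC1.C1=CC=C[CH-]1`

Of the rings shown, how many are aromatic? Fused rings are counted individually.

The SMILES encodes a six-membered ring with nitrogens at positions 1 and 3 and three alternating double bonds; a five-membered ring of four carbons and one oxygen, with one C=C double bond and two sp³ carbons; an eight-membered carbon ring with four alternating C=C double bonds; a six-membered carbon ring with three alternating C=C double bonds, fused to a five-membered ring containing one N–H nitrogen and two C=C double bonds; a five-membered ring of four carbons and one oxygen, with one C=C double bond and two sp³ carbons; a five-membered all-carbon ring bearing a negative charge on one carbon, with two C=C double bonds.
The 6-membered ring with two nitrogens (1,3) is planar and fully conjugated; 3 ring double bonds give 6 π electrons. 6 = 4(1)+2, so it is aromatic (pyrimidine).
The 5-membered ring with one oxygen has two sp³ carbons, so it is not fully conjugated — not aromatic (2,3-dihydrofuran).
The 8-membered ring has only sp² ring atoms; a planar conformation would have a fully conjugated π system of 8 electrons. But 8 = 4(2), which is 4n not 4n+2, so it is not aromatic (cyclooctatetraene) — cyclooctatetraene distorts into a non-planar tub to avoid antiaromaticity.
The fused 6/5-membered bicyclic (with one N–H) is a single π system with 9 sp² atoms and 10 π electrons from ring double bonds plus a heteroatom lone pair. 10 = 4(2)+2, so the system is aromatic and both rings count as aromatic (indole).
The second 5-membered ring with one oxygen has two sp³ carbons, so it is not fully conjugated — not aromatic (2,3-dihydrofuran).
The 5-membered ring has a continuous p-orbital overlap around the ring; 2 ring double bonds (4 π electrons) plus the carbanion lone pair (2) give 6 π electrons. 6 = 4(1)+2, so it is aromatic (cyclopentadienyl anion).
4 of the 7 rings are aromatic. Total: 4.

4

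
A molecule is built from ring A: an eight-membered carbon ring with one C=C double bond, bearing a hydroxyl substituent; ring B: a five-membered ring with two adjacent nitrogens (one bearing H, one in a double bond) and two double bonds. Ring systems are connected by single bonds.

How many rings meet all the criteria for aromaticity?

Ring A has six sp³ carbons, so it is not fully conjugated — not aromatic (cyclooctene).
Ring B has a continuous p-orbital overlap around the ring; 2 ring double bonds (4 π electrons) plus a heteroatom lone pair (2) give 6 π electrons. 6 = 4(1)+2, so ring B is aromatic (pyrazole).
Aromatic: B. Total: 1.

1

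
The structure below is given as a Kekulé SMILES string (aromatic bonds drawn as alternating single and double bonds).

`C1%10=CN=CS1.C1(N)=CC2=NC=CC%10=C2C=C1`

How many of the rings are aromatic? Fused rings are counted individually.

The SMILES encodes a five-membered ring with a sulfur at position 1 and a nitrogen at position 3 (in a C=N bond), with two double bonds; two fused six-membered rings, each with three alternating double bonds; one ring is all carbon and the other has one ring nitrogen.
The 5-membered ring with one sulfur and one =N– is planar and fully conjugated; 2 ring double bonds (4 π electrons) plus a heteroatom lone pair (2) give 6 π electrons. 6 = 4(1)+2, so it is aromatic (thiazole).
The fused 6/6-membered bicyclic (with one nitrogen) is a single π system with 10 sp² atoms and 10 π electrons from ring double bonds. 10 = 4(2)+2, so the system is aromatic and both rings count as aromatic (quinoline).
3 of the 3 rings are aromatic. Total: 3.

3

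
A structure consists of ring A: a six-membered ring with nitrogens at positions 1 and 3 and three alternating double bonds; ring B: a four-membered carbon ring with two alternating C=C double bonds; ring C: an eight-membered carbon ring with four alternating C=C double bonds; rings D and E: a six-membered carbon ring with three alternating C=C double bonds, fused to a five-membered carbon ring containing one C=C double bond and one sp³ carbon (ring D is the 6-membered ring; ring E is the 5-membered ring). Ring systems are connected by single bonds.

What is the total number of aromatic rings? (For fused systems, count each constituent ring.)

Ring A has a continuous p-orbital overlap around the ring; 3 ring double bonds give 6 π electrons. Since 6 = 4n+2 (n=1), ring A is aromatic (pyrimidine).
Ring B has only sp² ring atoms; a planar conformation would have a fully conjugated π system of 4 electrons. But 4 = 4(1), which is 4n not 4n+2, so ring B is not aromatic (cyclobutadiene) — cyclobutadiene is antiaromatic and distorts to a rectangle.
Ring C has only sp² ring atoms; a planar conformation would have a fully conjugated π system of 8 electrons. But 8 = 4(2), which is 4n not 4n+2, so ring C is not aromatic (cyclooctatetraene) — cyclooctatetraene distorts into a non-planar tub to avoid antiaromaticity.
Ring D is fully conjugated (every ring atom contributes a p orbital); 3 ring double bonds give 6 π electrons. 6 = 4(1)+2, so ring D is aromatic (benzene ring).
Ring E has one sp³ carbon, so it is not fully conjugated — not aromatic (cyclopentene ring).
Aromatic: A, D. Total: 2.

2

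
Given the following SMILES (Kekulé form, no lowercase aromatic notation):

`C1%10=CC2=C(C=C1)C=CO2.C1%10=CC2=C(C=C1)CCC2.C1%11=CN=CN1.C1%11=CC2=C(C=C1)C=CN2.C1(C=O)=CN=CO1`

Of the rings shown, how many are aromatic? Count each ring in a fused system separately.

The SMILES encodes a six-membered carbon ring with three alternating C=C double bonds, fused to a five-membered ring containing one oxygen and two C=C double bonds; a six-membered carbon ring with three alternating C=C double bonds, fused to a saturated five-membered carbon ring; a five-membered ring with nitrogens at positions 1 and 3 (one bearing H, one in a C=N bond) and two double bonds; a six-membered carbon ring with three alternating C=C double bonds, fused to a five-membered ring containing one N–H nitrogen and two C=C double bonds; a five-membered ring with an oxygen at position 1 and a nitrogen at position 3 (in a C=N bond), with two double bonds.
The fused 6/5-membered bicyclic (with one oxygen) is a single π system with 9 sp² atoms and 10 π electrons from ring double bonds plus a heteroatom lone pair. 10 = 4(2)+2, so the system is aromatic and both rings count as aromatic (benzofuran).
The 6-membered ring is fully conjugated (every ring atom contributes a p orbital); 3 ring double bonds give 6 π electrons. That satisfies 4n+2 with n=1, so it is aromatic (benzene ring).
The 5-membered ring has three sp³ carbons, so it is not fully conjugated — not aromatic (cyclopentane ring).
The 5-membered ring with two nitrogens (one N–H, one =N–) has a continuous p-orbital overlap around the ring; 2 ring double bonds (4 π electrons) plus a heteroatom lone pair (2) give 6 π electrons. That satisfies 4n+2 with n=1, so it is aromatic (imidazole).
The fused 6/5-membered bicyclic (with one N–H) is a single π system with 9 sp² atoms and 10 π electrons from ring double bonds plus a heteroatom lone pair. 10 = 4(2)+2, so the system is aromatic and both rings count as aromatic (indole).
The 5-membered ring with one oxygen and one =N– has a continuous p-orbital overlap around the ring; 2 ring double bonds (4 π electrons) plus a heteroatom lone pair (2) give 6 π electrons. 6 = 4(1)+2, so it is aromatic (oxazole).
7 of the 8 rings are aromatic. Total: 7.

7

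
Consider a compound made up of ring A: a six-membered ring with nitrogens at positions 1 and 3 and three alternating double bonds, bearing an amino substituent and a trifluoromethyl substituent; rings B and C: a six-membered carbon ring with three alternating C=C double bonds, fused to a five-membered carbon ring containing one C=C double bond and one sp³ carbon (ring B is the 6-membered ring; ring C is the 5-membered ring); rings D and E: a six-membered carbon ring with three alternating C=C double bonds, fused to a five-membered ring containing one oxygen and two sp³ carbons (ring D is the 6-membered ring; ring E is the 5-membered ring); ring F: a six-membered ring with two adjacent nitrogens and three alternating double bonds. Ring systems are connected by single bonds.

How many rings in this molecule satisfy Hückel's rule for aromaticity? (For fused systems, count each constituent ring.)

Ring A is planar and fully conjugated; 3 ring double bonds give 6 π electrons. Since 6 = 4n+2 (n=1), ring A is aromatic (pyrimidine).
Ring B is planar and fully conjugated; 3 ring double bonds give 6 π electrons. 6 = 4(1)+2, so ring B is aromatic (benzene ring).
Ring C has one sp³ carbon, so it is not fully conjugated — not aromatic (cyclopentene ring).
Ring D has a continuous p-orbital overlap around the ring; 3 ring double bonds give 6 π electrons. That satisfies 4n+2 with n=1, so ring D is aromatic (benzene ring).
Ring E has two sp³ carbons, so it is not fully conjugated — not aromatic (oxolane ring).
Ring F is planar and fully conjugated; 3 ring double bonds give 6 π electrons. Since 6 = 4n+2 (n=1), ring F is aromatic (pyridazine).
Aromatic: A, B, D, F. Total: 4.

4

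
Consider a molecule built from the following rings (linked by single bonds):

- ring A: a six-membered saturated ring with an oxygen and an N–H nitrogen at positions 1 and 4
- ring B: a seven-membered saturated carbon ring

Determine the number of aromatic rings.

Ring A has only sp³ atoms, so it is not fully conjugated — not aromatic (morpholine).
Ring B has only sp³ atoms, so it is not fully conjugated — not aromatic (cycloheptane).
No ring is aromatic. Total: 0.

0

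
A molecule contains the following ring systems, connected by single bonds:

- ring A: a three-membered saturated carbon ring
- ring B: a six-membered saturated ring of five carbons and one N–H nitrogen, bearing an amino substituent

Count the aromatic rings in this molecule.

Ring A has only sp³ atoms, so it is not fully conjugated — not aromatic (cyclopropane).
Ring B has only sp³ atoms, so it is not fully conjugated — not aromatic (piperidine).
No ring is aromatic. Total: 0.

0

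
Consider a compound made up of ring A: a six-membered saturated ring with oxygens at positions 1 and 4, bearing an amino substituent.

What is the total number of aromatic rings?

Ring A has only sp³ atoms, so it is not fully conjugated — not aromatic (1,4-dioxane).

0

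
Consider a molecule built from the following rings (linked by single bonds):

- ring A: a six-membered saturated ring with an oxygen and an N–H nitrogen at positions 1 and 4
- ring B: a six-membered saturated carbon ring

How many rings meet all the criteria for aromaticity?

Ring A has only sp³ atoms, so it is not fully conjugated — not aromatic (morpholine).
Ring B has only sp³ atoms, so it is not fully conjugated — not aromatic (cyclohexane).
No ring is aromatic. Total: 0.

0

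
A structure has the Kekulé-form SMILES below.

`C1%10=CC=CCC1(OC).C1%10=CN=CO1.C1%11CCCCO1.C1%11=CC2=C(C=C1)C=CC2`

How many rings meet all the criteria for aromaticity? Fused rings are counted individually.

The SMILES encodes a six-membered carbon ring with two conjugated C=C double bonds and two sp³ carbons; a five-membered ring with an oxygen at position 1 and a nitrogen at position 3 (in a C=N bond), with two double bonds; a six-membered saturated ring of five carbons and one oxygen; a six-membered carbon ring with three alternating C=C double bonds, fused to a five-membered carbon ring containing one C=C double bond and one sp³ carbon.
The 6-membered ring has two sp³ carbons, so it is not fully conjugated — not aromatic (1,3-cyclohexadiene).
The 5-membered ring with one oxygen and one =N– is planar and fully conjugated; 2 ring double bonds (4 π electrons) plus a heteroatom lone pair (2) give 6 π electrons. That satisfies 4n+2 with n=1, so it is aromatic (oxazole).
The 6-membered ring with one oxygen has only sp³ atoms, so it is not fully conjugated — not aromatic (tetrahydropyran).
The second 6-membered ring is planar and fully conjugated; 3 ring double bonds give 6 π electrons. Since 6 = 4n+2 (n=1), it is aromatic (benzene ring).
The 5-membered ring has one sp³ carbon, so it is not fully conjugated — not aromatic (cyclopentene ring).
2 of the 5 rings are aromatic. Total: 2.

2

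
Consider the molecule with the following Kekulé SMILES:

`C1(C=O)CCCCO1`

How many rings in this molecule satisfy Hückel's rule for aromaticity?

0

The SMILES encodes a six-membered saturated ring of five carbons and one oxygen.
The 6-membered ring with one oxygen has only sp³ atoms, so it is not fully conjugated — not aromatic (tetrahydropyran).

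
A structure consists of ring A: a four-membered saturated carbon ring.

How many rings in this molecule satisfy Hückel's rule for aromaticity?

Ring A has only sp³ atoms, so it is not fully conjugated — not aromatic (cyclobutane).

0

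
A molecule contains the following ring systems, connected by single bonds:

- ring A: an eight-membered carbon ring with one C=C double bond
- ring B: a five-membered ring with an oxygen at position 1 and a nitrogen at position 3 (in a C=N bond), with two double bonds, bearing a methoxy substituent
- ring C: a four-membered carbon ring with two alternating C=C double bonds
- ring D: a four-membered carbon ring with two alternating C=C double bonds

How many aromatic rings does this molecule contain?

Ring A has six sp³ carbons, so it is not fully conjugated — not aromatic (cyclooctene).
Ring B is planar and fully conjugated; 2 ring double bonds (4 π electrons) plus a heteroatom lone pair (2) give 6 π electrons. Since 6 = 4n+2 (n=1), ring B is aromatic (oxazole).
Ring C has only sp² ring atoms; a planar conformation would have a fully conjugated π system of 4 electrons. But 4 = 4(1), which is 4n not 4n+2, so ring C is not aromatic (cyclobutadiene) — cyclobutadiene is antiaromatic and distorts to a rectangle.
Ring D has only sp² ring atoms; a planar conformation would have a fully conjugated π system of 4 electrons. But 4 = 4(1), which is 4n not 4n+2, so ring D is not aromatic (cyclobutadiene) — cyclobutadiene is antiaromatic and distorts to a rectangle.
Aromatic: B. Total: 1.

1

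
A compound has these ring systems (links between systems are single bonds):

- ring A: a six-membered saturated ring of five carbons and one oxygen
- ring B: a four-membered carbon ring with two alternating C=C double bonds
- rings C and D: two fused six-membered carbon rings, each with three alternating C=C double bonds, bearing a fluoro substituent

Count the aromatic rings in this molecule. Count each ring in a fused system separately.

Ring A has only sp³ atoms, so it is not fully conjugated — not aromatic (tetrahydropyran).
Ring B has only sp² ring atoms; a planar conformation would have a fully conjugated π system of 4 electrons. But 4 = 4(1), which is 4n not 4n+2, so ring B is not aromatic (cyclobutadiene) — cyclobutadiene is antiaromatic and distorts to a rectangle.
Rings C and D form a fused bicyclic system with 10 sp² atoms and 10 π electrons from ring double bonds. 10 = 4(2)+2, so the system is aromatic and both rings count as aromatic (naphthalene).
Aromatic: C, D. Total: 2.

2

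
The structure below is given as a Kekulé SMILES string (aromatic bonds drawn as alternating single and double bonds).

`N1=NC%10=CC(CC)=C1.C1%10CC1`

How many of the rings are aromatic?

1

The SMILES encodes a six-membered ring with two adjacent nitrogens and three alternating double bonds; a three-membered saturated carbon ring.
The 6-membered ring with two nitrogens (1,2) has a continuous p-orbital overlap around the ring; 3 ring double bonds give 6 π electrons. 6 = 4(1)+2, so it is aromatic (pyridazine).
The 3-membered ring has only sp³ atoms, so it is not fully conjugated — not aromatic (cyclopropane).
1 of the 2 rings is aromatic. Total: 1.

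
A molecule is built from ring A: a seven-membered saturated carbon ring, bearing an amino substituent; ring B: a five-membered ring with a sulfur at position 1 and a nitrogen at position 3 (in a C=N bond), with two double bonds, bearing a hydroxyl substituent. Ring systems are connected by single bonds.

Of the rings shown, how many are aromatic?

1

Ring A has only sp³ atoms, so it is not fully conjugated — not aromatic (cycloheptane).
Ring B is planar and fully conjugated; 2 ring double bonds (4 π electrons) plus a heteroatom lone pair (2) give 6 π electrons. 6 = 4(1)+2, so ring B is aromatic (thiazole).
Aromatic: B. Total: 1.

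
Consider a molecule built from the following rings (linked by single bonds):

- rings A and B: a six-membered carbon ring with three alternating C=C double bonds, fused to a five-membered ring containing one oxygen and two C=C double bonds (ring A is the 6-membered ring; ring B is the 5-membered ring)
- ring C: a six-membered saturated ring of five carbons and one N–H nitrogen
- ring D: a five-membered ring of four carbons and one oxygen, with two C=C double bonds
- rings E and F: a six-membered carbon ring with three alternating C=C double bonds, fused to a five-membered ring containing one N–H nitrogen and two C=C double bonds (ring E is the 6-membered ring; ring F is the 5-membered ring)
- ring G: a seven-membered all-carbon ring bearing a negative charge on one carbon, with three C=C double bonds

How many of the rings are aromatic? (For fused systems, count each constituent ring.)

5

Rings A and B form a fused bicyclic system (with one oxygen) with 9 sp² atoms and 10 π electrons from ring double bonds plus a heteroatom lone pair. 10 = 4(2)+2, so the system is aromatic and both rings count as aromatic (benzofuran).
Ring C has only sp³ atoms, so it is not fully conjugated — not aromatic (piperidine).
Ring D is fully conjugated (every ring atom contributes a p orbital); 2 ring double bonds (4 π electrons) plus a heteroatom lone pair (2) give 6 π electrons. Since 6 = 4n+2 (n=1), ring D is aromatic (furan).
Rings E and F form a fused bicyclic system (with one N–H) with 9 sp² atoms and 10 π electrons from ring double bonds plus a heteroatom lone pair. 10 = 4(2)+2, so the system is aromatic and both rings count as aromatic (indole).
Ring G has only sp² ring atoms; a planar conformation would have a fully conjugated π system of 8 electrons. But 8 = 4(2), which is 4n not 4n+2, so ring G is not aromatic (cycloheptatrienyl anion).
Aromatic: A, B, D, E, F. Total: 5.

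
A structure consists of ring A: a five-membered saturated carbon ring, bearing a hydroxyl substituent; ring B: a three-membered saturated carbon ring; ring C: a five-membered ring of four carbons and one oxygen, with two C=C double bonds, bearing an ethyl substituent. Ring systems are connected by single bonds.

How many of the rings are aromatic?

Ring A has only sp³ atoms, so it is not fully conjugated — not aromatic (cyclopentane).
Ring B has only sp³ atoms, so it is not fully conjugated — not aromatic (cyclopropane).
Ring C is planar and fully conjugated; 2 ring double bonds (4 π electrons) plus a heteroatom lone pair (2) give 6 π electrons. 6 = 4(1)+2, so ring C is aromatic (furan).
Aromatic: C. Total: 1.

1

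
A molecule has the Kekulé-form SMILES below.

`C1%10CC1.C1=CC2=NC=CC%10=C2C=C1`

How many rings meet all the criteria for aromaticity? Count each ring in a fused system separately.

2

The SMILES encodes a three-membered saturated carbon ring; two fused six-membered rings, each with three alternating double bonds; one ring is all carbon and the other has one ring nitrogen.
The 3-membered ring has only sp³ atoms, so it is not fully conjugated — not aromatic (cyclopropane).
The fused 6/6-membered bicyclic (with one nitrogen) is a single π system with 10 sp² atoms and 10 π electrons from ring double bonds. 10 = 4(2)+2, so the system is aromatic and both rings count as aromatic (quinoline).
2 of the 3 rings are aromatic. Total: 2.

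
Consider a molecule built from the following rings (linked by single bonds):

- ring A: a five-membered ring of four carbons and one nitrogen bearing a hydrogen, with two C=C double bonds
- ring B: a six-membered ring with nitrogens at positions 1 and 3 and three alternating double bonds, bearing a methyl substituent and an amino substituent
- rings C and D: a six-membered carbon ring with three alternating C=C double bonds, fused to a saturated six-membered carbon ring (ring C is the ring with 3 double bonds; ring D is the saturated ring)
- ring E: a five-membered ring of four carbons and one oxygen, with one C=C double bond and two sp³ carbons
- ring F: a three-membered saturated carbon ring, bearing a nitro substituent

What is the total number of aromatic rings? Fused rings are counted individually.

Ring A is fully conjugated (every ring atom contributes a p orbital); 2 ring double bonds (4 π electrons) plus a heteroatom lone pair (2) give 6 π electrons. Since 6 = 4n+2 (n=1), ring A is aromatic (pyrrole).
Ring B has a continuous p-orbital overlap around the ring; 3 ring double bonds give 6 π electrons. That satisfies 4n+2 with n=1, so ring B is aromatic (pyrimidine).
Ring C has a continuous p-orbital overlap around the ring; 3 ring double bonds give 6 π electrons. That satisfies 4n+2 with n=1, so ring C is aromatic (benzene ring).
Ring D has four sp³ carbons, so it is not fully conjugated — not aromatic (cyclohexane ring).
Ring E has two sp³ carbons, so it is not fully conjugated — not aromatic (2,3-dihydrofuran).
Ring F has only sp³ atoms, so it is not fully conjugated — not aromatic (cyclopropane).
Aromatic: A, B, C. Total: 3.

3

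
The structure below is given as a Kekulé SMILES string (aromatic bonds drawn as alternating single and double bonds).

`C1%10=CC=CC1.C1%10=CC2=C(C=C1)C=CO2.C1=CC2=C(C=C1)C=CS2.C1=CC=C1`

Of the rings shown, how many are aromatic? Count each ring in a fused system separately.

The SMILES encodes a five-membered carbon ring with two conjugated C=C double bonds and one sp³ carbon; a six-membered carbon ring with three alternating C=C double bonds, fused to a five-membered ring containing one oxygen and two C=C double bonds; a six-membered carbon ring with three alternating C=C double bonds, fused to a five-membered ring containing one sulfur and two C=C double bonds; a four-membered carbon ring with two alternating C=C double bonds.
The 5-membered ring has one sp³ carbon, so it is not fully conjugated — not aromatic (cyclopentadiene).
The fused 6/5-membered bicyclic (with one oxygen) is a single π system with 9 sp² atoms and 10 π electrons from ring double bonds plus a heteroatom lone pair. 10 = 4(2)+2, so the system is aromatic and both rings count as aromatic (benzofuran).
The fused 6/5-membered bicyclic (with one sulfur) is a single π system with 9 sp² atoms and 10 π electrons from ring double bonds plus a heteroatom lone pair. 10 = 4(2)+2, so the system is aromatic and both rings count as aromatic (benzothiophene).
The 4-membered ring has only sp² ring atoms; a planar conformation would have a fully conjugated π system of 4 electrons. But 4 = 4(1), which is 4n not 4n+2, so it is not aromatic (cyclobutadiene) — cyclobutadiene is antiaromatic and distorts to a rectangle.
4 of the 6 rings are aromatic. Total: 4.

4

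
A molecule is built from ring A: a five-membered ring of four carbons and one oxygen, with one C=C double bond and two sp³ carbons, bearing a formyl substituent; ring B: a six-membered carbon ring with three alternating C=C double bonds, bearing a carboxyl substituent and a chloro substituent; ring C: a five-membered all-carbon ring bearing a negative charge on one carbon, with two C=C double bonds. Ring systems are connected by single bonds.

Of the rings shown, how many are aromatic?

2

Ring A has two sp³ carbons, so it is not fully conjugated — not aromatic (2,3-dihydrofuran).
Ring B is planar and fully conjugated; 3 ring double bonds give 6 π electrons. That satisfies 4n+2 with n=1, so ring B is aromatic (benzene).
Ring C has a continuous p-orbital overlap around the ring; 2 ring double bonds (4 π electrons) plus the carbanion lone pair (2) give 6 π electrons. That satisfies 4n+2 with n=1, so ring C is aromatic (cyclopentadienyl anion).
Aromatic: B, C. Total: 2.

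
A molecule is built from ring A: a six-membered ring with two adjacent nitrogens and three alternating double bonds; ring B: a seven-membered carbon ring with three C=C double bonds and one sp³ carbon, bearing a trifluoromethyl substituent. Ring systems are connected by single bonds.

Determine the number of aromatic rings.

Ring A is planar and fully conjugated; 3 ring double bonds give 6 π electrons. That satisfies 4n+2 with n=1, so ring A is aromatic (pyridazine).
Ring B has one sp³ carbon, so it is not fully conjugated — not aromatic (cycloheptatriene).
Aromatic: A. Total: 1.

1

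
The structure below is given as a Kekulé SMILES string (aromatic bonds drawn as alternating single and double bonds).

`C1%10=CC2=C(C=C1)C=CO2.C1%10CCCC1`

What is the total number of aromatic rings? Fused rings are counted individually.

The SMILES encodes a six-membered carbon ring with three alternating C=C double bonds, fused to a five-membered ring containing one oxygen and two C=C double bonds; a five-membered saturated carbon ring.
The fused 6/5-membered bicyclic (with one oxygen) is a single π system with 9 sp² atoms and 10 π electrons from ring double bonds plus a heteroatom lone pair. 10 = 4(2)+2, so the system is aromatic and both rings count as aromatic (benzofuran).
The 5-membered ring has only sp³ atoms, so it is not fully conjugated — not aromatic (cyclopentane).
2 of the 3 rings are aromatic. Total: 2.

2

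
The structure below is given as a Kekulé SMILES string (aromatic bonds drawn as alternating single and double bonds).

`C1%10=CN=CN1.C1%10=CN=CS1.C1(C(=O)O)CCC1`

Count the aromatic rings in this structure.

The SMILES encodes a five-membered ring with nitrogens at positions 1 and 3 (one bearing H, one in a C=N bond) and two double bonds; a five-membered ring with a sulfur at position 1 and a nitrogen at position 3 (in a C=N bond), with two double bonds; a four-membered saturated carbon ring.
The 5-membered ring with two nitrogens (one N–H, one =N–) is fully conjugated (every ring atom contributes a p orbital); 2 ring double bonds (4 π electrons) plus a heteroatom lone pair (2) give 6 π electrons. 6 = 4(1)+2, so it is aromatic (imidazole).
The 5-membered ring with one sulfur and one =N– is fully conjugated (every ring atom contributes a p orbital); 2 ring double bonds (4 π electrons) plus a heteroatom lone pair (2) give 6 π electrons. Since 6 = 4n+2 (n=1), it is aromatic (thiazole).
The 4-membered ring has only sp³ atoms, so it is not fully conjugated — not aromatic (cyclobutane).
2 of the 3 rings are aromatic. Total: 2.

2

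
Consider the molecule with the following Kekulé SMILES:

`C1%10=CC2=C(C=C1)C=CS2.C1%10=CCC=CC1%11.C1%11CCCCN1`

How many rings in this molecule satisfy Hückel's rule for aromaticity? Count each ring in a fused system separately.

2

The SMILES encodes a six-membered carbon ring with three alternating C=C double bonds, fused to a five-membered ring containing one sulfur and two C=C double bonds; a six-membered carbon ring with two isolated C=C double bonds and two sp³ carbons; a six-membered saturated ring of five carbons and one N–H nitrogen.
The fused 6/5-membered bicyclic (with one sulfur) is a single π system with 9 sp² atoms and 10 π electrons from ring double bonds plus a heteroatom lone pair. 10 = 4(2)+2, so the system is aromatic and both rings count as aromatic (benzothiophene).
The 6-membered ring has two sp³ carbons, so it is not fully conjugated — not aromatic (1,4-cyclohexadiene).
The 6-membered ring with one N–H has only sp³ atoms, so it is not fully conjugated — not aromatic (piperidine).
2 of the 4 rings are aromatic. Total: 2.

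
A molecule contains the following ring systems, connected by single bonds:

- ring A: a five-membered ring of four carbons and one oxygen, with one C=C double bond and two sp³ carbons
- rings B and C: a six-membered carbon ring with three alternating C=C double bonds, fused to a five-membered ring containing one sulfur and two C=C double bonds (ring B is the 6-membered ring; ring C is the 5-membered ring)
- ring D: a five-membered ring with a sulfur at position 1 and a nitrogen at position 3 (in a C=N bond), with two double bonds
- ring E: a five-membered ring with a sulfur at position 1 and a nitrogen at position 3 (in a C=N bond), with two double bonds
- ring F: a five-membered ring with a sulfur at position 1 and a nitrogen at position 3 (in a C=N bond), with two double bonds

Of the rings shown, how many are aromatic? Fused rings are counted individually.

Ring A has two sp³ carbons, so it is not fully conjugated — not aromatic (2,3-dihydrofuran).
Rings B and C form a fused bicyclic system (with one sulfur) with 9 sp² atoms and 10 π electrons from ring double bonds plus a heteroatom lone pair. 10 = 4(2)+2, so the system is aromatic and both rings count as aromatic (benzothiophene).
Ring D is fully conjugated (every ring atom contributes a p orbital); 2 ring double bonds (4 π electrons) plus a heteroatom lone pair (2) give 6 π electrons. 6 = 4(1)+2, so ring D is aromatic (thiazole).
Ring E is planar and fully conjugated; 2 ring double bonds (4 π electrons) plus a heteroatom lone pair (2) give 6 π electrons. 6 = 4(1)+2, so ring E is aromatic (thiazole).
Ring F has a continuous p-orbital overlap around the ring; 2 ring double bonds (4 π electrons) plus a heteroatom lone pair (2) give 6 π electrons. Since 6 = 4n+2 (n=1), ring F is aromatic (thiazole).
Aromatic: B, C, D, E, F. Total: 5.

5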